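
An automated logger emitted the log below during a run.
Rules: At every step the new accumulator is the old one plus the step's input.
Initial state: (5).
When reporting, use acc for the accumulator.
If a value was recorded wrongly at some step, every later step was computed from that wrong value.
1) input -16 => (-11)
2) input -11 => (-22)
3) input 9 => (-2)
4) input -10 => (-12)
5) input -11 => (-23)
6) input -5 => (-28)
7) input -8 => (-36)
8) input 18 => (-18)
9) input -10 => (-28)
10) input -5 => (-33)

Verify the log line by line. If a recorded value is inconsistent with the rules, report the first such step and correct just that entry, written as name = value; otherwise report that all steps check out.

step 3, acc = -13

Step 1: acc = 5 + -16 = -11 — checks out.
Step 2: acc = -11 + -11 = -22 — matches.
Step 3: acc = -22 + 9 = -13 — a discrepancy with the log.
That makes step 3 the first incorrect line — acc = -13 is what it should show.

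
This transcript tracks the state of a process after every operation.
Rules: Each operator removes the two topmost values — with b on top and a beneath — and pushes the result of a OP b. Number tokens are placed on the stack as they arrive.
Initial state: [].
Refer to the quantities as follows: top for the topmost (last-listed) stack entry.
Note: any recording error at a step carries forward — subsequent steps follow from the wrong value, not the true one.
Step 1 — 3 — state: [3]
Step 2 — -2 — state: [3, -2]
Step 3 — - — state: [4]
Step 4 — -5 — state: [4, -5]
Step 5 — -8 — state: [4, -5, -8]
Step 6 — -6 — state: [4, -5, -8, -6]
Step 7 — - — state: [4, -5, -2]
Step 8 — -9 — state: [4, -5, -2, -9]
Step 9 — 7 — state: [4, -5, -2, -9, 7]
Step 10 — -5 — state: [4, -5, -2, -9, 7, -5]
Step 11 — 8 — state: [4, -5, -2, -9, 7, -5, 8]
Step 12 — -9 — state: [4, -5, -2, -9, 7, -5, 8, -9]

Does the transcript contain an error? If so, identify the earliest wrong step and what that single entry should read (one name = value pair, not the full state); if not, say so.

step 3, top = 5

Recomputing the run from the initial state:
step 1: [3]
step 2: [3, -2]
step 3: [5]
step 4: [5, -5]
step 5: [5, -5, -8]
step 6: [5, -5, -8, -6]
step 7: [5, -5, -2]
step 8: [5, -5, -2, -9]
step 9: [5, -5, -2, -9, 7]
step 10: [5, -5, -2, -9, 7, -5]
step 11: [5, -5, -2, -9, 7, -5, 8]
step 12: [5, -5, -2, -9, 7, -5, 8, -9]
The first disagreement with the transcript is at step 3, where the value should be top = 5.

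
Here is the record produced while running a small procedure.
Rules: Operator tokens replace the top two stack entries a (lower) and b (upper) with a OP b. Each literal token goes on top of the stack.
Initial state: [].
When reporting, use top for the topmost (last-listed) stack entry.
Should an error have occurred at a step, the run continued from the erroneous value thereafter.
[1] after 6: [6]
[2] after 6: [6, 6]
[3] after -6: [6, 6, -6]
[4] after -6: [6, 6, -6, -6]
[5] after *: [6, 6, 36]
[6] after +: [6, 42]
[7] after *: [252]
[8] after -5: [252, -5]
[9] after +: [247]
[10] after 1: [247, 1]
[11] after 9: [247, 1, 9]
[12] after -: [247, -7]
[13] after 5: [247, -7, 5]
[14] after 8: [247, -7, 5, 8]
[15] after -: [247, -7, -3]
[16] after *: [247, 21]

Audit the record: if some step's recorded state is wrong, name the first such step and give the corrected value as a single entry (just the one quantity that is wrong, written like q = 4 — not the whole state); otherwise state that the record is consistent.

step 12, top = -8

step 1: push 6: top = 6 -> same as recorded
step 2: push 6: top = 6 -> verified
step 3: push -6: top = -6 -> no discrepancy
step 4: push -6: top = -6 -> confirmed correct
step 5: -6 * -6 = 36 -> consistent with the record
step 6: 6 + 36 = 42 -> agrees with the record
step 7: 6 * 42 = 252 -> no discrepancy
step 8: push -5: top = -5 -> exactly as logged
step 9: 252 + -5 = 247 -> exactly as logged
step 10: push 1: top = 1 -> matches
step 11: push 9: top = 9 -> same as recorded
step 12: 1 - 9 = -8 -> the record disagrees here
The audit stops at step 12: the recorded entry is wrong and should be top = -8.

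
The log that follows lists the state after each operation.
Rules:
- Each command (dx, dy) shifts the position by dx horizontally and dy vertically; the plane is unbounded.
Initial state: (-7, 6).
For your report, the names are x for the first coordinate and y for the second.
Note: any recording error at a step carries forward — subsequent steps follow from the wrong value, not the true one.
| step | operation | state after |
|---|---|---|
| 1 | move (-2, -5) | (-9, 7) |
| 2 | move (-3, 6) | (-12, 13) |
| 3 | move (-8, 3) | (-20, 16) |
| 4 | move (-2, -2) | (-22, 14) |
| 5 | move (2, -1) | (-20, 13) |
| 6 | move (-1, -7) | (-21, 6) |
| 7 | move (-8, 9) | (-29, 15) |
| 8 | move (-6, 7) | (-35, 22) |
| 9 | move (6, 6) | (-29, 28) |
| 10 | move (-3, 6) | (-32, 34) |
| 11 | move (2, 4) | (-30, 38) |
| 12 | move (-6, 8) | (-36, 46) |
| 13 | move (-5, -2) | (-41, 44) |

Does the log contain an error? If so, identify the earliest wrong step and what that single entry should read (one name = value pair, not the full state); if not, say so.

step 1: x = -7 + (-2) = -9, y = 6 + (-5) = 1 -> this is not what the log shows
First incorrect step: 1; the correct value is y = 1.

step 1, y = 1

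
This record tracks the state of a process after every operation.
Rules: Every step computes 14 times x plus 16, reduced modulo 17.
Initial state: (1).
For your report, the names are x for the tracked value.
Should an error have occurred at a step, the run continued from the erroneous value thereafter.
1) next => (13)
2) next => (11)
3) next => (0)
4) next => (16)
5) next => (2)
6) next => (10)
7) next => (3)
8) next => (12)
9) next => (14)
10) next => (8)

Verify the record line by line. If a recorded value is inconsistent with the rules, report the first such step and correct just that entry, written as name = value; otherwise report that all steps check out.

step 8, x = 7

Recomputing the run from the initial state:
step 1: x = 13
step 2: x = 11
step 3: x = 0
step 4: x = 16
step 5: x = 2
step 6: x = 10
step 7: x = 3
step 8: x = 7
step 9: x = 12
step 10: x = 14
The first disagreement with the record is at step 8, where the value should be x = 7.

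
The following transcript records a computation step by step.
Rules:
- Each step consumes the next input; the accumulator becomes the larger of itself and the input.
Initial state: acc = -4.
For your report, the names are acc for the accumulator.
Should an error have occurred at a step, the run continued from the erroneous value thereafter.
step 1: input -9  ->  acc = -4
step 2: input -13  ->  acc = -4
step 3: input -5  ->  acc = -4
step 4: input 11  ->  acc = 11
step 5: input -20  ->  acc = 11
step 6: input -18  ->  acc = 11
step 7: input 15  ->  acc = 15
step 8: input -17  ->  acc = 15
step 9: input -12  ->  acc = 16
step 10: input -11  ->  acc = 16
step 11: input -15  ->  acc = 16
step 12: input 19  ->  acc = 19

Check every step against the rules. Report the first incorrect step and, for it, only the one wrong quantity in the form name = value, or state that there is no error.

1. acc = max(-4, -9) = -4 (checks out)
2. acc = max(-4, -13) = -4 (matches)
3. acc = max(-4, -5) = -4 (confirmed correct)
4. acc = max(-4, 11) = 11 (consistent with the transcript)
5. acc = max(11, -20) = 11 (confirmed correct)
6. acc = max(11, -18) = 11 (matches)
7. acc = max(11, 15) = 15 (confirmed correct)
8. acc = max(15, -17) = 15 (same as recorded)
9. acc = max(15, -12) = 15 (not what was recorded)
Conclusion: step 9 carries the first error; the entry should be acc = 15.

step 9, acc = 15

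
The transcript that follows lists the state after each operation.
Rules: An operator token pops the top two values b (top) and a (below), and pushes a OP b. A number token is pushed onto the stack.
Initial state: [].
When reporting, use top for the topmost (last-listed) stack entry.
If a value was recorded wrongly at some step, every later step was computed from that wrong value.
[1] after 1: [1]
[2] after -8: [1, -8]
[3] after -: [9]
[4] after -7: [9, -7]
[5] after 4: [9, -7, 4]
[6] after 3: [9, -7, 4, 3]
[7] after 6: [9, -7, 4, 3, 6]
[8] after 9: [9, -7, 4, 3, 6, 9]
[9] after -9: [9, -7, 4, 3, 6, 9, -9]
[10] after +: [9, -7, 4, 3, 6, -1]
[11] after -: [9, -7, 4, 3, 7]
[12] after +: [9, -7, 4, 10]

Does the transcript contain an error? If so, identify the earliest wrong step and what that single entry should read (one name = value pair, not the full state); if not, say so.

step 10, top = 0

step 1: push 1: top = 1 -> agrees with the transcript
step 2: push -8: top = -8 -> checks out
step 3: 1 - -8 = 9 -> exactly as logged
step 4: push -7: top = -7 -> in agreement
step 5: push 4: top = 4 -> agrees with the transcript
step 6: push 3: top = 3 -> matches
step 7: push 6: top = 6 -> in agreement
step 8: push 9: top = 9 -> in agreement
step 9: push -9: top = -9 -> checks out
step 10: 9 + -9 = 0 -> the transcript disagrees here
Conclusion: step 10 carries the first error; the entry should be top = 0.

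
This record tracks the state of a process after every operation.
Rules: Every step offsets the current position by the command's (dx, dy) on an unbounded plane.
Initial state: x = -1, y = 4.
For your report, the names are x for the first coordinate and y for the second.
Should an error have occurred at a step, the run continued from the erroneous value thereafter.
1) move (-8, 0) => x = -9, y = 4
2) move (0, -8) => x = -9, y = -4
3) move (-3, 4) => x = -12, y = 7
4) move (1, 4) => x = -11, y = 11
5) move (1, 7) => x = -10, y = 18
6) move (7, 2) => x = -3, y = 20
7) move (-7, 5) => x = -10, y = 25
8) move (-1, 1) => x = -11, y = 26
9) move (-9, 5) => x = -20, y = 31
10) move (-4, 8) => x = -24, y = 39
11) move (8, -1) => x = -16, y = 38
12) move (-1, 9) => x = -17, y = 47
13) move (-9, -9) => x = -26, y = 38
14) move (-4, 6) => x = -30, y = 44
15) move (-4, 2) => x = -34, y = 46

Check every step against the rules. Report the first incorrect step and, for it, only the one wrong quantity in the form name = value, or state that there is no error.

step 3, y = 0

step 1: x = -1 + (-8) = -9, y = 4 + (0) = 4 -> checks out
step 2: x = -9 + (0) = -9, y = 4 + (-8) = -4 -> confirmed correct
step 3: x = -9 + (-3) = -12, y = -4 + (4) = 0 -> the record disagrees here
That makes step 3 the first incorrect line — y = 0 is what it should show.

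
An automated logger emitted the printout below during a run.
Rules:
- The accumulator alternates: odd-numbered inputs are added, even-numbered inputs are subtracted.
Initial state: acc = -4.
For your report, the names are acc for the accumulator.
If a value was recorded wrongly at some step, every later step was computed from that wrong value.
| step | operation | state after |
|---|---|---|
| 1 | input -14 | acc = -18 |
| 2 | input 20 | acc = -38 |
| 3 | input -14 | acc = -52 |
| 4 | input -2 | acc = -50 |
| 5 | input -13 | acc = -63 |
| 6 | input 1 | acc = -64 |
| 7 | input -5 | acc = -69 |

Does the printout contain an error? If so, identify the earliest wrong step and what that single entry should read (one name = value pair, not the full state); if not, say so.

1. acc = -4 + -14 = -18 (confirmed correct)
2. acc = -18 - 20 = -38 (confirmed correct)
3. acc = -38 + -14 = -52 (no discrepancy)
4. acc = -52 - -2 = -50 (in agreement)
5. acc = -50 + -13 = -63 (exactly as logged)
6. acc = -63 - 1 = -64 (agrees with the printout)
7. acc = -64 + -5 = -69 (confirmed correct)
All steps check out; nothing to correct.

no error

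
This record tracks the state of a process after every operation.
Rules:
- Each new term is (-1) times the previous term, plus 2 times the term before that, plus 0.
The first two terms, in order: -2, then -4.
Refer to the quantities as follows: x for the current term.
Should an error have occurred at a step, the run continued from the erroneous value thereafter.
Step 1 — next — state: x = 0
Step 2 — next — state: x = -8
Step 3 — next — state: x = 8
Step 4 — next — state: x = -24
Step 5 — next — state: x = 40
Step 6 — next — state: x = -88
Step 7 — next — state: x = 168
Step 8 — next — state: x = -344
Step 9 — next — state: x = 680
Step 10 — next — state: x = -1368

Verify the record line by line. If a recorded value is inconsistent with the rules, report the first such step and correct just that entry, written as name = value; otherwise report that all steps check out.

no error

Recomputing the run from the initial state:
step 1: x = 0
step 2: x = -8
step 3: x = 8
step 4: x = -24
step 5: x = 40
step 6: x = -88
step 7: x = 168
step 8: x = -344
step 9: x = 680
step 10: x = -1368
This matches the record at every step.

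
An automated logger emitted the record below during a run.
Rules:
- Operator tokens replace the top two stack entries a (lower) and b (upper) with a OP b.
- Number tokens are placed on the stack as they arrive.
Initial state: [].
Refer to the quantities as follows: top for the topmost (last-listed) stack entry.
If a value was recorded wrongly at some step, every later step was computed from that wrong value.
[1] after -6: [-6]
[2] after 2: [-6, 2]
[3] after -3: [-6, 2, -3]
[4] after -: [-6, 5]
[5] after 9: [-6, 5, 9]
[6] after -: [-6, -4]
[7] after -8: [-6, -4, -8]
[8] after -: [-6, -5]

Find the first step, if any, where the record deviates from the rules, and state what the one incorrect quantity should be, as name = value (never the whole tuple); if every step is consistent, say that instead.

step 8, top = 4

step 1: push -6: top = -6 -> confirmed correct
step 2: push 2: top = 2 -> same as recorded
step 3: push -3: top = -3 -> no discrepancy
step 4: 2 - -3 = 5 -> matches
step 5: push 9: top = 9 -> verified
step 6: 5 - 9 = -4 -> no discrepancy
step 7: push -8: top = -8 -> matches
step 8: -4 - -8 = 4 -> first mismatch against the record
So the first discrepancy is step 8, where the right value is top = 4.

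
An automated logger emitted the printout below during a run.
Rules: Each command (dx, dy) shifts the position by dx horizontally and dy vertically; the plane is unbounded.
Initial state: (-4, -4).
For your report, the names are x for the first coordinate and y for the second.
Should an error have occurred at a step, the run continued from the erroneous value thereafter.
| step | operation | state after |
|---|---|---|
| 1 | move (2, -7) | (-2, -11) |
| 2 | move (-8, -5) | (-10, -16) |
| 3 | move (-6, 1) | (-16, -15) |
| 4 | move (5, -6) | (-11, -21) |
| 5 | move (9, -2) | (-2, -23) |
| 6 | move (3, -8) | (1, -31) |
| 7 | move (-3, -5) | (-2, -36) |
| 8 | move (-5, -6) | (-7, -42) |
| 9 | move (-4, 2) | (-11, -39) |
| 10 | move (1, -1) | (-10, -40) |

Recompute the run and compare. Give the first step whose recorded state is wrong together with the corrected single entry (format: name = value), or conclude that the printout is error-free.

Recomputing the run from the initial state:
step 1: x = -2, y = -11
step 2: x = -10, y = -16
step 3: x = -16, y = -15
step 4: x = -11, y = -21
step 5: x = -2, y = -23
step 6: x = 1, y = -31
step 7: x = -2, y = -36
step 8: x = -7, y = -42
step 9: x = -11, y = -40
step 10: x = -10, y = -41
The first disagreement with the printout is at step 9, where the value should be y = -40.

step 9, y = -40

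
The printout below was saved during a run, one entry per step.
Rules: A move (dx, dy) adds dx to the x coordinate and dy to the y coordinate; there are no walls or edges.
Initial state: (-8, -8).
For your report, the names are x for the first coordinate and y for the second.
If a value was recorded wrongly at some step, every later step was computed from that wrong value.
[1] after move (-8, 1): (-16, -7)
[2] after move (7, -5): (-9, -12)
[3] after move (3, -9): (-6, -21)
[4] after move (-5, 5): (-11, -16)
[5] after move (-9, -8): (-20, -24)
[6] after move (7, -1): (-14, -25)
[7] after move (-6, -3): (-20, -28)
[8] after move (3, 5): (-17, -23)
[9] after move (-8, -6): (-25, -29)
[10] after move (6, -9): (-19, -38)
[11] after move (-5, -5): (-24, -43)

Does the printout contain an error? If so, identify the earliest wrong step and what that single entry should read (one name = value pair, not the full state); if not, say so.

step 1: x = -8 + (-8) = -16, y = -8 + (1) = -7 -> consistent with the printout
step 2: x = -16 + (7) = -9, y = -7 + (-5) = -12 -> no discrepancy
step 3: x = -9 + (3) = -6, y = -12 + (-9) = -21 -> consistent with the printout
step 4: x = -6 + (-5) = -11, y = -21 + (5) = -16 -> matches
step 5: x = -11 + (-9) = -20, y = -16 + (-8) = -24 -> consistent with the printout
step 6: x = -20 + (7) = -13, y = -24 + (-1) = -25 -> this is not what the printout shows
Conclusion: step 6 carries the first error; the entry should be x = -13.

step 6, x = -13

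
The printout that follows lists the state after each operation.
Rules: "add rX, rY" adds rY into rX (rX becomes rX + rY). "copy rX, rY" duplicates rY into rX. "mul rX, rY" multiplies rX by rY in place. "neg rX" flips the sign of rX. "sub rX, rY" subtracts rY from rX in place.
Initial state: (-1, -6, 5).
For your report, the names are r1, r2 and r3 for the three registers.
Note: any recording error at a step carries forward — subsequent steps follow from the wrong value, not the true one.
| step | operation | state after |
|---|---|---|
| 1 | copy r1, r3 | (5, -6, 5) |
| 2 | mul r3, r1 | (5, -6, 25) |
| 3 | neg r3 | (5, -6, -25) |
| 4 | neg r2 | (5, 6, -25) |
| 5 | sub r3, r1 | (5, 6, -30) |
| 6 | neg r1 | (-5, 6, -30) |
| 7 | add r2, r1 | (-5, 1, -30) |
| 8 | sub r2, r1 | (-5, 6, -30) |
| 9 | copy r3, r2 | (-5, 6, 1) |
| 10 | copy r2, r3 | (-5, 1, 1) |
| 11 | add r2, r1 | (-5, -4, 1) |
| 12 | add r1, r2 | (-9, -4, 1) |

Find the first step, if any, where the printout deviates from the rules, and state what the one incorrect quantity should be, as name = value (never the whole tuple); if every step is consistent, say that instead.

Recomputing the run from the initial state:
step 1: r1 = 5, r2 = -6, r3 = 5
step 2: r1 = 5, r2 = -6, r3 = 25
step 3: r1 = 5, r2 = -6, r3 = -25
step 4: r1 = 5, r2 = 6, r3 = -25
step 5: r1 = 5, r2 = 6, r3 = -30
step 6: r1 = -5, r2 = 6, r3 = -30
step 7: r1 = -5, r2 = 1, r3 = -30
step 8: r1 = -5, r2 = 6, r3 = -30
step 9: r1 = -5, r2 = 6, r3 = 6
step 10: r1 = -5, r2 = 6, r3 = 6
step 11: r1 = -5, r2 = 1, r3 = 6
step 12: r1 = -4, r2 = 1, r3 = 6
The first disagreement with the printout is at step 9, where the value should be r3 = 6.

step 9, r3 = 6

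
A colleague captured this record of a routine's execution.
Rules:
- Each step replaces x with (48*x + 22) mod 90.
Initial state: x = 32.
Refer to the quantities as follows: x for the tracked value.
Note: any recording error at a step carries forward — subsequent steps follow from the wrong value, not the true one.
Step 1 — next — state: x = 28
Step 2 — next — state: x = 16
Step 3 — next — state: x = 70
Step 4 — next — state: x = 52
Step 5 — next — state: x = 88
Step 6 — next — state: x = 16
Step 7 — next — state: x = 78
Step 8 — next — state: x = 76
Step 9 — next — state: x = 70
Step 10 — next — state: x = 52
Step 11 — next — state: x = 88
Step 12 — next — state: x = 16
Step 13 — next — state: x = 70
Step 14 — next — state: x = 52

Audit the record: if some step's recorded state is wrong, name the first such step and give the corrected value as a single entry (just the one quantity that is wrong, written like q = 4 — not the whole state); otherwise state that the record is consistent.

step 7, x = 70

1. x = (48*32 + 22) mod 90 = 28 (in agreement)
2. x = (48*28 + 22) mod 90 = 16 (matches)
3. x = (48*16 + 22) mod 90 = 70 (consistent with the record)
4. x = (48*70 + 22) mod 90 = 52 (confirmed correct)
5. x = (48*52 + 22) mod 90 = 88 (agrees with the record)
6. x = (48*88 + 22) mod 90 = 16 (consistent with the record)
7. x = (48*16 + 22) mod 90 = 70 (this is not what the record shows)
The audit stops at step 7: the recorded entry is wrong and should be x = 70.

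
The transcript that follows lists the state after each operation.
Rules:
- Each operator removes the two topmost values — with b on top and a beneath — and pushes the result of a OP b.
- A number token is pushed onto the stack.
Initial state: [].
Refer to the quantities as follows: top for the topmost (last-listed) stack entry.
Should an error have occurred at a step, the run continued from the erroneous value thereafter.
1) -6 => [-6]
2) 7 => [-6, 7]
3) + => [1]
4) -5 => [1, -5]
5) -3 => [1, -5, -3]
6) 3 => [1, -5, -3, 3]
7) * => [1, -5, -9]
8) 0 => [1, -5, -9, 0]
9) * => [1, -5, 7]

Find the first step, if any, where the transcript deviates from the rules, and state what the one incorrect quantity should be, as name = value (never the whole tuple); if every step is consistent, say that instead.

step 9, top = 0

Recomputing the run from the initial state:
step 1: [-6]
step 2: [-6, 7]
step 3: [1]
step 4: [1, -5]
step 5: [1, -5, -3]
step 6: [1, -5, -3, 3]
step 7: [1, -5, -9]
step 8: [1, -5, -9, 0]
step 9: [1, -5, 0]
The first disagreement with the transcript is at step 9, where the value should be top = 0.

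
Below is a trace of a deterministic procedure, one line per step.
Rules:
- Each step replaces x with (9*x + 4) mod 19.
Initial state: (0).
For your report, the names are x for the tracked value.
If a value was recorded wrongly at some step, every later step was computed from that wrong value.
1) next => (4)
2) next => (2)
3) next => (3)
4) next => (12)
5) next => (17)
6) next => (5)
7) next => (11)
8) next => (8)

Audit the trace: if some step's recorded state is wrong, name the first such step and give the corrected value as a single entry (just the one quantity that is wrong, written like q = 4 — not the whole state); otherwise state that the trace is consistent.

no error

step 1: x = (9*0 + 4) mod 19 = 4 -> exactly as logged
step 2: x = (9*4 + 4) mod 19 = 2 -> same as recorded
step 3: x = (9*2 + 4) mod 19 = 3 -> same as recorded
step 4: x = (9*3 + 4) mod 19 = 12 -> exactly as logged
step 5: x = (9*12 + 4) mod 19 = 17 -> same as recorded
step 6: x = (9*17 + 4) mod 19 = 5 -> consistent with the trace
step 7: x = (9*5 + 4) mod 19 = 11 -> no discrepancy
step 8: x = (9*11 + 4) mod 19 = 8 -> agrees with the trace
All entries verified; no error found.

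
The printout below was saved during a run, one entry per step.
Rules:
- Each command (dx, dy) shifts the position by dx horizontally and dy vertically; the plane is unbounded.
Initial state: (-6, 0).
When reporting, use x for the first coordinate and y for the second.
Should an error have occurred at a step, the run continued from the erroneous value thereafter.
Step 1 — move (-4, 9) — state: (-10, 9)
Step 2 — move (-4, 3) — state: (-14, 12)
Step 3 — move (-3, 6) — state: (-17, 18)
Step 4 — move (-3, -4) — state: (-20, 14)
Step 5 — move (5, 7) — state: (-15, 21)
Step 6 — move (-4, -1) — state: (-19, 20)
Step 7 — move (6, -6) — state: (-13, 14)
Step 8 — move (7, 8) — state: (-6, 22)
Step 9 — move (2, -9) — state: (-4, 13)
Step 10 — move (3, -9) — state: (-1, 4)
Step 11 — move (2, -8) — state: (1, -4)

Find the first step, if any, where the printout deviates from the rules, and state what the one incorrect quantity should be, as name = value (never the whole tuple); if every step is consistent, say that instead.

Recomputing the run from the initial state:
step 1: x = -10, y = 9
step 2: x = -14, y = 12
step 3: x = -17, y = 18
step 4: x = -20, y = 14
step 5: x = -15, y = 21
step 6: x = -19, y = 20
step 7: x = -13, y = 14
step 8: x = -6, y = 22
step 9: x = -4, y = 13
step 10: x = -1, y = 4
step 11: x = 1, y = -4
This matches the printout at every step.

no error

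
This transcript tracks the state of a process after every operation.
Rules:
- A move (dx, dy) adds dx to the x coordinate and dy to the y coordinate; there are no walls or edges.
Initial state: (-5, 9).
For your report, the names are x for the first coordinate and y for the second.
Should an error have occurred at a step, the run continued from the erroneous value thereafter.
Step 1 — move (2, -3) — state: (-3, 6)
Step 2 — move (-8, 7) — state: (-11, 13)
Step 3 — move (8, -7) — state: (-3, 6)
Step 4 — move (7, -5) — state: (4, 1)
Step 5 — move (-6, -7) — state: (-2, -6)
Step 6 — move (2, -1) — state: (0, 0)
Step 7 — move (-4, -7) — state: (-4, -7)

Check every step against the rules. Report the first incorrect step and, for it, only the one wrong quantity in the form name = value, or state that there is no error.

step 6, y = -7

Step 1: x = -5 + (2) = -3, y = 9 + (-3) = 6 — same as recorded.
Step 2: x = -3 + (-8) = -11, y = 6 + (7) = 13 — agrees with the transcript.
Step 3: x = -11 + (8) = -3, y = 13 + (-7) = 6 — no discrepancy.
Step 4: x = -3 + (7) = 4, y = 6 + (-5) = 1 — matches.
Step 5: x = 4 + (-6) = -2, y = 1 + (-7) = -6 — no discrepancy.
Step 6: x = -2 + (2) = 0, y = -6 + (-1) = -7 — the transcript disagrees here.
First deviation found at step 6; the corrected entry is y = -7.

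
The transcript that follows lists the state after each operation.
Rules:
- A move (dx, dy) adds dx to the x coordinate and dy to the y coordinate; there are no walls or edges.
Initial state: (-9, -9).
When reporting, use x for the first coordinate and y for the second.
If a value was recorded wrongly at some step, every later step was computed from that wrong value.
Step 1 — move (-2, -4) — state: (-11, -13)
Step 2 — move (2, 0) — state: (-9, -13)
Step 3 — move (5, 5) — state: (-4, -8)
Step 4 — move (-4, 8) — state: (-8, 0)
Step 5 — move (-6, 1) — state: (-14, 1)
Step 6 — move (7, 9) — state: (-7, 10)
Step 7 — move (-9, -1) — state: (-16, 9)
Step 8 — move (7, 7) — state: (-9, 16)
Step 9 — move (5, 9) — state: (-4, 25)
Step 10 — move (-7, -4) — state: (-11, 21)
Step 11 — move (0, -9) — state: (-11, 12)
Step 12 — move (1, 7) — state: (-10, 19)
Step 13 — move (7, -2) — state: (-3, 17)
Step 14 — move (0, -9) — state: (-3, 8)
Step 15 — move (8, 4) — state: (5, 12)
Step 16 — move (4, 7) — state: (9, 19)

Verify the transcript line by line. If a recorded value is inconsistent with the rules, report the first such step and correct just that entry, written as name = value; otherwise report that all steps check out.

Recomputing the run from the initial state:
step 1: x = -11, y = -13
step 2: x = -9, y = -13
step 3: x = -4, y = -8
step 4: x = -8, y = 0
step 5: x = -14, y = 1
step 6: x = -7, y = 10
step 7: x = -16, y = 9
step 8: x = -9, y = 16
step 9: x = -4, y = 25
step 10: x = -11, y = 21
step 11: x = -11, y = 12
step 12: x = -10, y = 19
step 13: x = -3, y = 17
step 14: x = -3, y = 8
step 15: x = 5, y = 12
step 16: x = 9, y = 19
This matches the transcript at every step.

no error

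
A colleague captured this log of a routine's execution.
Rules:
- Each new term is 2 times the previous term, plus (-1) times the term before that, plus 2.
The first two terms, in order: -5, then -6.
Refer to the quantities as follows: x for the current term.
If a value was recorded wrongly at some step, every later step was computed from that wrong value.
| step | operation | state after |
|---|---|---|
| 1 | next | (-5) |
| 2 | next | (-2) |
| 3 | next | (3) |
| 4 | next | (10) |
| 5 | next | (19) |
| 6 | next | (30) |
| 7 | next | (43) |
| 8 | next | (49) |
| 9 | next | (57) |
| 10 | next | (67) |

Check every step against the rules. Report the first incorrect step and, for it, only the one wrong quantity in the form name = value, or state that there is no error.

1. x = 2*(-6) + (-1)*(-5) + (2) = -5 (confirmed correct)
2. x = 2*(-5) + (-1)*(-6) + (2) = -2 (same as recorded)
3. x = 2*(-2) + (-1)*(-5) + (2) = 3 (in agreement)
4. x = 2*(3) + (-1)*(-2) + (2) = 10 (matches)
5. x = 2*(10) + (-1)*(3) + (2) = 19 (matches)
6. x = 2*(19) + (-1)*(10) + (2) = 30 (verified)
7. x = 2*(30) + (-1)*(19) + (2) = 43 (exactly as logged)
8. x = 2*(43) + (-1)*(30) + (2) = 58 (a discrepancy with the log)
Conclusion: step 8 carries the first error; the entry should be x = 58.

step 8, x = 58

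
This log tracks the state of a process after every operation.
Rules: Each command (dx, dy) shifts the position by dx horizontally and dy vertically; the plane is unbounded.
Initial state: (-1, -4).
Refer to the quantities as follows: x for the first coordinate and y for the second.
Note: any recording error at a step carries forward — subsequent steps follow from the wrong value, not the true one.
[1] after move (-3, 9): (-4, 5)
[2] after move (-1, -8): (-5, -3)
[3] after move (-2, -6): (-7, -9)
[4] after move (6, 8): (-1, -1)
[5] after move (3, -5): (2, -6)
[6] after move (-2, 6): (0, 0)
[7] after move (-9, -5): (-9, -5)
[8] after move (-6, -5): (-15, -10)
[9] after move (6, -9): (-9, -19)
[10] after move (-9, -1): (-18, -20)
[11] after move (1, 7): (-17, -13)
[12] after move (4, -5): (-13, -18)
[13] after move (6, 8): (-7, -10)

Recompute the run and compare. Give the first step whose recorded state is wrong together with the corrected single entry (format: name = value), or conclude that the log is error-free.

no error

step 1: x = -1 + (-3) = -4, y = -4 + (9) = 5 -> matches
step 2: x = -4 + (-1) = -5, y = 5 + (-8) = -3 -> no discrepancy
step 3: x = -5 + (-2) = -7, y = -3 + (-6) = -9 -> verified
step 4: x = -7 + (6) = -1, y = -9 + (8) = -1 -> matches
step 5: x = -1 + (3) = 2, y = -1 + (-5) = -6 -> exactly as logged
step 6: x = 2 + (-2) = 0, y = -6 + (6) = 0 -> no discrepancy
step 7: x = 0 + (-9) = -9, y = 0 + (-5) = -5 -> consistent with the log
step 8: x = -9 + (-6) = -15, y = -5 + (-5) = -10 -> checks out
step 9: x = -15 + (6) = -9, y = -10 + (-9) = -19 -> agrees with the log
step 10: x = -9 + (-9) = -18, y = -19 + (-1) = -20 -> verified
step 11: x = -18 + (1) = -17, y = -20 + (7) = -13 -> consistent with the log
step 12: x = -17 + (4) = -13, y = -13 + (-5) = -18 -> consistent with the log
step 13: x = -13 + (6) = -7, y = -18 + (8) = -10 -> no discrepancy
The whole run recomputes cleanly — no discrepancies.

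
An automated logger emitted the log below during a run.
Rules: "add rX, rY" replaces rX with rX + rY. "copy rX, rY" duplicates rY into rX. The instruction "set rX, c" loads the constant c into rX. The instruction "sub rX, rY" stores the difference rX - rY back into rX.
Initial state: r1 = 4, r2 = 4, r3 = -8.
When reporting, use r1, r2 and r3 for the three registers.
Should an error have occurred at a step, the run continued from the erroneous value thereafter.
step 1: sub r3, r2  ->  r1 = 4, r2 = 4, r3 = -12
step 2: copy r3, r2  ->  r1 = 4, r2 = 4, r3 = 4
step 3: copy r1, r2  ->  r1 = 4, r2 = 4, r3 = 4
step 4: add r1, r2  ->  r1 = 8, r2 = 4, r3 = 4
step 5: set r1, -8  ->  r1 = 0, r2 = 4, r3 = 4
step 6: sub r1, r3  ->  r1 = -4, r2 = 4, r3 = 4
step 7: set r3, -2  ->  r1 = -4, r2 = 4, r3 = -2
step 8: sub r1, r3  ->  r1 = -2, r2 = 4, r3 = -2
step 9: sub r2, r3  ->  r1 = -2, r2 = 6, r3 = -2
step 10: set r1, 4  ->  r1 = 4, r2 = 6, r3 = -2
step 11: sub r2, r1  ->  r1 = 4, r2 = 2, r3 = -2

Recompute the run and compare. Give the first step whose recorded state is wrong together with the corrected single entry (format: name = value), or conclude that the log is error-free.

step 5, r1 = -8

Recomputing the run from the initial state:
step 1: r1 = 4, r2 = 4, r3 = -12
step 2: r1 = 4, r2 = 4, r3 = 4
step 3: r1 = 4, r2 = 4, r3 = 4
step 4: r1 = 8, r2 = 4, r3 = 4
step 5: r1 = -8, r2 = 4, r3 = 4
step 6: r1 = -12, r2 = 4, r3 = 4
step 7: r1 = -12, r2 = 4, r3 = -2
step 8: r1 = -10, r2 = 4, r3 = -2
step 9: r1 = -10, r2 = 6, r3 = -2
step 10: r1 = 4, r2 = 6, r3 = -2
step 11: r1 = 4, r2 = 2, r3 = -2
The first disagreement with the log is at step 5, where the value should be r1 = -8.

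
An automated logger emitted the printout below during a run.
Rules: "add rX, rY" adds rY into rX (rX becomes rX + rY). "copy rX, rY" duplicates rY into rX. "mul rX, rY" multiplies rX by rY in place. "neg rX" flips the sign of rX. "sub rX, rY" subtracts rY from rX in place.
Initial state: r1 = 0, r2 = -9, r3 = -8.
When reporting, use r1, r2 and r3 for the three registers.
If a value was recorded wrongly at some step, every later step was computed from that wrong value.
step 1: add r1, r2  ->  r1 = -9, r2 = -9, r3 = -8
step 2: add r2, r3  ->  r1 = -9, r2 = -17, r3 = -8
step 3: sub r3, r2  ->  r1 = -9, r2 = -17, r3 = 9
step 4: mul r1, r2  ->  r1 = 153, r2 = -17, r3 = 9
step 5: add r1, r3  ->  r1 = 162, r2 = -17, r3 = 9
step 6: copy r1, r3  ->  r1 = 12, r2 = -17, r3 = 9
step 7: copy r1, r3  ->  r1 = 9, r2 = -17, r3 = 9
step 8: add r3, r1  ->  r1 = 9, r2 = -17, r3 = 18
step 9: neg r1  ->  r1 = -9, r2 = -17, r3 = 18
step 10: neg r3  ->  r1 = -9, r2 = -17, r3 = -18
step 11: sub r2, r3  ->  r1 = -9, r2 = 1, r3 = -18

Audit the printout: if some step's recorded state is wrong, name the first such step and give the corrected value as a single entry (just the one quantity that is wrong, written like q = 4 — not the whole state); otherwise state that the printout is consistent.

step 6, r1 = 9

Step 1: r1 = 0 + -9 = -9 — no discrepancy.
Step 2: r2 = -9 + -8 = -17 — matches.
Step 3: r3 = -8 - -17 = 9 — checks out.
Step 4: r1 = -9 * -17 = 153 — checks out.
Step 5: r1 = 153 + 9 = 162 — consistent with the printout.
Step 6: r1 = 9 — this is not what the printout shows.
The earliest wrong entry is at step 6: it should read r1 = 9.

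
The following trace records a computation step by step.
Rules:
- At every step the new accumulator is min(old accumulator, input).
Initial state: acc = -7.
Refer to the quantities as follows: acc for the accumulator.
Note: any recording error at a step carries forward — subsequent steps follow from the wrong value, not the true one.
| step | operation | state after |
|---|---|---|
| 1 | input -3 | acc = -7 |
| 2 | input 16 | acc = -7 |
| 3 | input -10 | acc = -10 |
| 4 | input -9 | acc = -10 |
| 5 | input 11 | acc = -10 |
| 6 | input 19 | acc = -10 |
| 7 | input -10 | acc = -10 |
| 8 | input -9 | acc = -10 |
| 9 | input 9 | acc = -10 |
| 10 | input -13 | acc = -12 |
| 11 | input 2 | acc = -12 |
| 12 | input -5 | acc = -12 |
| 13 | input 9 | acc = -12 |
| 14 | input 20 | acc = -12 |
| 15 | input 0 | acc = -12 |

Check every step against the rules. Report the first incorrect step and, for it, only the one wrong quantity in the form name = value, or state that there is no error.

step 10, acc = -13

Recomputing the run from the initial state:
step 1: acc = -7
step 2: acc = -7
step 3: acc = -10
step 4: acc = -10
step 5: acc = -10
step 6: acc = -10
step 7: acc = -10
step 8: acc = -10
step 9: acc = -10
step 10: acc = -13
step 11: acc = -13
step 12: acc = -13
step 13: acc = -13
step 14: acc = -13
step 15: acc = -13
The first disagreement with the trace is at step 10, where the value should be acc = -13.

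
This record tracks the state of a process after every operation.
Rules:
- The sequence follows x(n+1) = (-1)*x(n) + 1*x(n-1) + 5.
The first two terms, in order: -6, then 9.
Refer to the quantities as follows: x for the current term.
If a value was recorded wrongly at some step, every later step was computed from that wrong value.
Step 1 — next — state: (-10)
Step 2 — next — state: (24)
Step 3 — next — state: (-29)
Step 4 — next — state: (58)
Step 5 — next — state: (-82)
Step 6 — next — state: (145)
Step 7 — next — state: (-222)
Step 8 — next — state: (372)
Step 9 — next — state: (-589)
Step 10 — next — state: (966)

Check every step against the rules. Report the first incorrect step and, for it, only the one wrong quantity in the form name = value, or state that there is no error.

1. x = -1*(9) + (1)*(-6) + (5) = -10 (same as recorded)
2. x = -1*(-10) + (1)*(9) + (5) = 24 (in agreement)
3. x = -1*(24) + (1)*(-10) + (5) = -29 (confirmed correct)
4. x = -1*(-29) + (1)*(24) + (5) = 58 (checks out)
5. x = -1*(58) + (1)*(-29) + (5) = -82 (in agreement)
6. x = -1*(-82) + (1)*(58) + (5) = 145 (verified)
7. x = -1*(145) + (1)*(-82) + (5) = -222 (in agreement)
8. x = -1*(-222) + (1)*(145) + (5) = 372 (agrees with the record)
9. x = -1*(372) + (1)*(-222) + (5) = -589 (exactly as logged)
10. x = -1*(-589) + (1)*(372) + (5) = 966 (same as recorded)
The whole run recomputes cleanly — no discrepancies.

no error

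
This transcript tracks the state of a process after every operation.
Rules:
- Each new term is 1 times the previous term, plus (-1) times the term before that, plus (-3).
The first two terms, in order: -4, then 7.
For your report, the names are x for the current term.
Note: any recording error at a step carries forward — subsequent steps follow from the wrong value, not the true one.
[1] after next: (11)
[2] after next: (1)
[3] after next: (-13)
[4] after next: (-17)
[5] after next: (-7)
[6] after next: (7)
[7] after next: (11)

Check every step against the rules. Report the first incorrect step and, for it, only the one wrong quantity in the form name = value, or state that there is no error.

1. x = 1*(7) + (-1)*(-4) + (-3) = 8 (this is not what the transcript shows)
First incorrect step: 1; the correct value is x = 8.

step 1, x = 8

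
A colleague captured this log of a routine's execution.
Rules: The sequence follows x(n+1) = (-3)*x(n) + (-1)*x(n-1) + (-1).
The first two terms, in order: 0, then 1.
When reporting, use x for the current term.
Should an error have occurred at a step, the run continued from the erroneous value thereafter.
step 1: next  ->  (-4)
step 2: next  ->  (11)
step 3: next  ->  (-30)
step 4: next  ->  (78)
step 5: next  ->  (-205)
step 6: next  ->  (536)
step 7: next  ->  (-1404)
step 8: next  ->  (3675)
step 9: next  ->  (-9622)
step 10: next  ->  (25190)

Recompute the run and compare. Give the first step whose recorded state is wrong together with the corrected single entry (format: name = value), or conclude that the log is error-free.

1. x = -3*(1) + (-1)*(0) + (-1) = -4 (in agreement)
2. x = -3*(-4) + (-1)*(1) + (-1) = 10 (the log disagrees here)
The audit stops at step 2: the recorded entry is wrong and should be x = 10.

step 2, x = 10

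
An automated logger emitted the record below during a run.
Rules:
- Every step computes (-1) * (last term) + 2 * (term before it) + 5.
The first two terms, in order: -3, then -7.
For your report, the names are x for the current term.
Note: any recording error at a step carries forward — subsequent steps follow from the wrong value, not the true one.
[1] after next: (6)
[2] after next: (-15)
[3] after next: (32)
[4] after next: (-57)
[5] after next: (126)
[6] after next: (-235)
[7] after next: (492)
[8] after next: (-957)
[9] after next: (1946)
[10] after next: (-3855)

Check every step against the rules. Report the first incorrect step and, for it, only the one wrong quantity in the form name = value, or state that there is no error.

no error

1. x = -1*(-7) + (2)*(-3) + (5) = 6 (no discrepancy)
2. x = -1*(6) + (2)*(-7) + (5) = -15 (checks out)
3. x = -1*(-15) + (2)*(6) + (5) = 32 (agrees with the record)
4. x = -1*(32) + (2)*(-15) + (5) = -57 (no discrepancy)
5. x = -1*(-57) + (2)*(32) + (5) = 126 (checks out)
6. x = -1*(126) + (2)*(-57) + (5) = -235 (checks out)
7. x = -1*(-235) + (2)*(126) + (5) = 492 (no discrepancy)
8. x = -1*(492) + (2)*(-235) + (5) = -957 (verified)
9. x = -1*(-957) + (2)*(492) + (5) = 1946 (exactly as logged)
10. x = -1*(1946) + (2)*(-957) + (5) = -3855 (same as recorded)
The whole run recomputes cleanly — no discrepancies.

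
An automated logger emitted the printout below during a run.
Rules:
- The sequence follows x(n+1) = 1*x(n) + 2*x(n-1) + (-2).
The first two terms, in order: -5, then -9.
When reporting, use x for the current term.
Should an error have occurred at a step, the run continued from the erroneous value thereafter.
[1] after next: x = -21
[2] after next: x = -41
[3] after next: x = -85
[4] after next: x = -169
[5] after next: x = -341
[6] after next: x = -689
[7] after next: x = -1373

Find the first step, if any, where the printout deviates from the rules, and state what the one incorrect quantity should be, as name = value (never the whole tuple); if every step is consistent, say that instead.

Step 1: x = 1*(-9) + (2)*(-5) + (-2) = -21 — verified.
Step 2: x = 1*(-21) + (2)*(-9) + (-2) = -41 — confirmed correct.
Step 3: x = 1*(-41) + (2)*(-21) + (-2) = -85 — no discrepancy.
Step 4: x = 1*(-85) + (2)*(-41) + (-2) = -169 — exactly as logged.
Step 5: x = 1*(-169) + (2)*(-85) + (-2) = -341 — verified.
Step 6: x = 1*(-341) + (2)*(-169) + (-2) = -681 — first mismatch against the printout.
First incorrect step: 6; the correct value is x = -681.

step 6, x = -681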